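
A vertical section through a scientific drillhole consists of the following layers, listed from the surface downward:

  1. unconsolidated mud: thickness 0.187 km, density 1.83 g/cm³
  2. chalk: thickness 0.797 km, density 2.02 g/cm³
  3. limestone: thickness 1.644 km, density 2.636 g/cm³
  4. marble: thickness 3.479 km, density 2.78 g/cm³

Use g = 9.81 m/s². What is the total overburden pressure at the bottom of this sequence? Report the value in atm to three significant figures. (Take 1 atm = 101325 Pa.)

1540 atm

unconsolidated mud: 1830 kg/m³ × 9.81 m/s² × 187 m = 3.357×10^6 Pa = 33.13 atm
chalk: 2020 kg/m³ × 9.81 m/s² × 797 m = 1.579×10^7 Pa = 155.9 atm
limestone: 2636 kg/m³ × 9.81 m/s² × 1644 m = 4.251×10^7 Pa = 419.6 atm
marble: 2780 kg/m³ × 9.81 m/s² × 3479 m = 9.488×10^7 Pa = 936.4 atm
Total = 33.13 + 155.9 + 419.6 + 936.4 = 1544.9 atm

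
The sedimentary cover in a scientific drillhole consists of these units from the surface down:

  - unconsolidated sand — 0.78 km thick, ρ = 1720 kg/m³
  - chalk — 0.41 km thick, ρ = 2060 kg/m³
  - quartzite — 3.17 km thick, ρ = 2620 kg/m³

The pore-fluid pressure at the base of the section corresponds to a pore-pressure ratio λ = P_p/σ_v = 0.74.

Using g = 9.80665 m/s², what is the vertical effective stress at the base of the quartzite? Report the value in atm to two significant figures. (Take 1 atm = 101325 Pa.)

Overburden (lithostatic) stress σ_v:
unconsolidated sand: 1720 kg/m³ × 9.80665 m/s² × 780 m = 1.316×10^7 Pa = 13.16 MPa
chalk: 2060 kg/m³ × 9.80665 m/s² × 410 m = 8.283×10^6 Pa = 8.283 MPa
quartzite: 2620 kg/m³ × 9.80665 m/s² × 3170 m = 8.145×10^7 Pa = 81.45 MPa
Total = 13.16 + 8.283 + 81.45 = 102.89 MPa
Pore pressure P_p = λ·σ_v = 0.74 × 102.9 MPa = 76.14 MPa
Effective stress σ' = σ_v − P_p = 102.9 − 76.14 = 26.751 MPa = 264.01 atm

260 atm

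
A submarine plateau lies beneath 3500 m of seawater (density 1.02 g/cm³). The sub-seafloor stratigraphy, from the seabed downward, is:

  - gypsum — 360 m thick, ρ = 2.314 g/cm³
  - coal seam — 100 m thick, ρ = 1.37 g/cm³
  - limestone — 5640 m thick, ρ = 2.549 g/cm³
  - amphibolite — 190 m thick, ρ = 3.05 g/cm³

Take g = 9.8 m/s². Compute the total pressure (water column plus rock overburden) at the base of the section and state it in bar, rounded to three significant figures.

1910 bar

seawater: 1020 kg/m³ × 9.8 m/s² × 3500 m = 3.499×10^7 Pa = 349.9 bar
gypsum: 2314 kg/m³ × 9.8 m/s² × 360 m = 8.164×10^6 Pa = 81.64 bar
coal seam: 1370 kg/m³ × 9.8 m/s² × 100 m = 1.343×10^6 Pa = 13.43 bar
limestone: 2549 kg/m³ × 9.8 m/s² × 5640 m = 1.409×10^8 Pa = 1409 bar
amphibolite: 3050 kg/m³ × 9.8 m/s² × 190 m = 5.679×10^6 Pa = 56.79 bar
Total = 349.9 + 81.64 + 13.43 + 1409 + 56.79 = 1910.6 bar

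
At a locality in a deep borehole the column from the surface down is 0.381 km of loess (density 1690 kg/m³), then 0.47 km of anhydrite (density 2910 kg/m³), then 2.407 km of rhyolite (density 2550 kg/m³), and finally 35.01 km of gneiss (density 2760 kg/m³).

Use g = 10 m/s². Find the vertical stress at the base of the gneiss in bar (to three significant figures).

10500 bar

loess: 1690 kg/m³ × 10 m/s² × 381 m = 6.439×10^6 Pa = 64.39 bar
anhydrite: 2910 kg/m³ × 10 m/s² × 470 m = 1.368×10^7 Pa = 136.8 bar
rhyolite: 2550 kg/m³ × 10 m/s² × 2407 m = 6.138×10^7 Pa = 613.8 bar
gneiss: 2760 kg/m³ × 10 m/s² × 35010 m = 9.663×10^8 Pa = 9663 bar
Total = 64.39 + 136.8 + 613.8 + 9663 = 10478 bar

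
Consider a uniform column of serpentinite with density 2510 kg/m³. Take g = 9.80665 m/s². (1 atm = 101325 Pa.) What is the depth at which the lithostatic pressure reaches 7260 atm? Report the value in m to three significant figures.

h = P/(ρg) = 7260 atm / (2510 kg/m³ × 9.80665 m/s²) = 7.356×10^8 Pa / 24615 Pa/m = 29885 m

29900 m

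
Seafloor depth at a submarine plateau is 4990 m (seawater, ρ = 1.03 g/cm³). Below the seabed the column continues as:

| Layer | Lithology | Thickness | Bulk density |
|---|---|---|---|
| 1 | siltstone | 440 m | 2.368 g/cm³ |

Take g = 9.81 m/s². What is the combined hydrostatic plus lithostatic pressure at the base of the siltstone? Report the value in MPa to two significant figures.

seawater: 1030 kg/m³ × 9.81 m/s² × 4990 m = 5.042×10^7 Pa = 50.42 MPa
siltstone: 2368 kg/m³ × 9.81 m/s² × 440 m = 1.022×10^7 Pa = 10.22 MPa
Total = 50.42 + 10.22 = 60.642 MPa

61 MPa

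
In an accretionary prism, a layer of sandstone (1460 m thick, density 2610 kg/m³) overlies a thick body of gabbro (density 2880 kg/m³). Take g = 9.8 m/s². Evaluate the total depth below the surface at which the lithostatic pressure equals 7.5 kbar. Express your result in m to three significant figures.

Pressure at base of upper layers: 2610×9.8×1460 = 3.734×10^7 Pa = 0.3734 kbar
Remaining pressure to be supplied by gabbro: 7.500×10^8 − 3.734×10^7 = 7.127×10^8 Pa
Additional depth in gabbro = 7.127×10^8 Pa / (2880 kg/m³ × 9.8 m/s²) = 25250 m
Total depth = 1460 m + 25250 m = 26710 m

26700 m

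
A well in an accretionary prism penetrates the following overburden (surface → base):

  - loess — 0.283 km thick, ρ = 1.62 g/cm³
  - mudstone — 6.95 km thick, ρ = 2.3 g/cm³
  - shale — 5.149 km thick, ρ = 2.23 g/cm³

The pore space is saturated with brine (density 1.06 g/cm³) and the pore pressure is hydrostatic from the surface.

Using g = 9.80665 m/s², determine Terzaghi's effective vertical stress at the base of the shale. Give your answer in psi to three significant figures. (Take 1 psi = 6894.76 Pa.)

Overburden (lithostatic) stress σ_v:
loess: 1620 kg/m³ × 9.80665 m/s² × 283 m = 4.496×10^6 Pa = 4.496 MPa
mudstone: 2300 kg/m³ × 9.80665 m/s² × 6950 m = 1.568×10^8 Pa = 156.8 MPa
shale: 2230 kg/m³ × 9.80665 m/s² × 5149 m = 1.126×10^8 Pa = 112.6 MPa
Total = 4.496 + 156.8 + 112.6 = 273.86 MPa
Pore pressure P_p = 1060 kg/m³ × 9.80665 m/s² × 12382 m = 1.287×10^8 Pa = 128.7 MPa
Effective stress σ' = σ_v − P_p = 273.9 − 128.7 = 145.15 MPa = 21052 psi

21100 psi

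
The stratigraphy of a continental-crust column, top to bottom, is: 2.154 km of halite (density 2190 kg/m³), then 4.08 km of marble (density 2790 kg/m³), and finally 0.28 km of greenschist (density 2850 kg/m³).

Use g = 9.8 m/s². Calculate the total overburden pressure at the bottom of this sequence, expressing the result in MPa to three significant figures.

halite: 2190 kg/m³ × 9.8 m/s² × 2154 m = 4.623×10^7 Pa = 46.23 MPa
marble: 2790 kg/m³ × 9.8 m/s² × 4080 m = 1.116×10^8 Pa = 111.6 MPa
greenschist: 2850 kg/m³ × 9.8 m/s² × 280 m = 7.820×10^6 Pa = 7.820 MPa
Total = 46.23 + 111.6 + 7.820 = 165.60 MPa

166 MPa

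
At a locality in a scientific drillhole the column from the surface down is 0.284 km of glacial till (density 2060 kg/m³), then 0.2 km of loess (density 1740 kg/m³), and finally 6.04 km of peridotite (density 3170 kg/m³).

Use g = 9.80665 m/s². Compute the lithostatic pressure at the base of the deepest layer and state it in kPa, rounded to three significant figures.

glacial till: 2060 kg/m³ × 9.80665 m/s² × 284 m = 5.737×10^6 Pa = 5737 kPa
loess: 1740 kg/m³ × 9.80665 m/s² × 200 m = 3.413×10^6 Pa = 3413 kPa
peridotite: 3170 kg/m³ × 9.80665 m/s² × 6040 m = 1.878×10^8 Pa = 1.878×10^5 kPa
Total = 5737 + 3413 + 1.878×10^5 = 1.9692×10^5 kPa

197000 kPa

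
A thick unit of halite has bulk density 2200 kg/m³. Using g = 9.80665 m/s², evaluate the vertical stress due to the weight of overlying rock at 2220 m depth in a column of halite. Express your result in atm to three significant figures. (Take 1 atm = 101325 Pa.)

473 atm

halite: 2200 kg/m³ × 9.80665 m/s² × 2220 m = 4.790×10^7 Pa = 472.7 atm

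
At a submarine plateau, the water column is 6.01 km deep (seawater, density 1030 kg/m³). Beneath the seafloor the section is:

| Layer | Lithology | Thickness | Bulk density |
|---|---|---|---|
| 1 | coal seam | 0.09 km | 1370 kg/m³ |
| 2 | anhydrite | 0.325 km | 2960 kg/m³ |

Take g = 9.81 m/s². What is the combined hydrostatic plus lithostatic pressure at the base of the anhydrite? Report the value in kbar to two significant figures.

seawater: 1030 kg/m³ × 9.81 m/s² × 6010 m = 6.073×10^7 Pa = 0.6073 kbar
coal seam: 1370 kg/m³ × 9.81 m/s² × 90 m = 1.210×10^6 Pa = 0.01210 kbar
anhydrite: 2960 kg/m³ × 9.81 m/s² × 325 m = 9.437×10^6 Pa = 0.09437 kbar
Total = 0.6073 + 0.01210 + 0.09437 = 0.71374 kbar

0.71 kbar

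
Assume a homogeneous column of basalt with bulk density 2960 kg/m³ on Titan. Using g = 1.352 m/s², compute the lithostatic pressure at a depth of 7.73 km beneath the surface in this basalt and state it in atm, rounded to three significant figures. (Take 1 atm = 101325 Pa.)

basalt: 2960 kg/m³ × 1.352 m/s² × 7730 m = 3.093×10^7 Pa = 305.3 atm

305 atm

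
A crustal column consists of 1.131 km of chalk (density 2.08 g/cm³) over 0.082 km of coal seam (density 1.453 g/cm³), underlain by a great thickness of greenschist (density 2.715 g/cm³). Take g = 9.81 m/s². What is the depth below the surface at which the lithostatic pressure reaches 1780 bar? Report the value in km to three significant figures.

Pressure at base of upper layers: 2080×9.81×1131 + 1453×9.81×82 = 2.425×10^7 Pa = 242.5 bar
Remaining pressure to be supplied by greenschist: 1.780×10^8 − 2.425×10^7 = 1.538×10^8 Pa
Additional depth in greenschist = 1.538×10^8 Pa / (2715 kg/m³ × 9.81 m/s²) = 5772.8 m
Total depth = 1213 m + 5772.8 m = 6985.8 m
= 6.9858 km

6.99 km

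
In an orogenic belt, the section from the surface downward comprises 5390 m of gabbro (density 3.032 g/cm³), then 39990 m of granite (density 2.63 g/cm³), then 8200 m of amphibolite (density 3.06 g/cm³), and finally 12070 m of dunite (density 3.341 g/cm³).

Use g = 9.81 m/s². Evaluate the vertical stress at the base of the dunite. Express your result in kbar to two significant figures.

gabbro: 3032 kg/m³ × 9.81 m/s² × 5390 m = 1.603×10^8 Pa = 1.603 kbar
granite: 2630 kg/m³ × 9.81 m/s² × 39990 m = 1.032×10^9 Pa = 10.32 kbar
amphibolite: 3060 kg/m³ × 9.81 m/s² × 8200 m = 2.462×10^8 Pa = 2.462 kbar
dunite: 3341 kg/m³ × 9.81 m/s² × 12070 m = 3.956×10^8 Pa = 3.956 kbar
Total = 1.603 + 10.32 + 2.462 + 3.956 = 18.338 kbar

18 kbar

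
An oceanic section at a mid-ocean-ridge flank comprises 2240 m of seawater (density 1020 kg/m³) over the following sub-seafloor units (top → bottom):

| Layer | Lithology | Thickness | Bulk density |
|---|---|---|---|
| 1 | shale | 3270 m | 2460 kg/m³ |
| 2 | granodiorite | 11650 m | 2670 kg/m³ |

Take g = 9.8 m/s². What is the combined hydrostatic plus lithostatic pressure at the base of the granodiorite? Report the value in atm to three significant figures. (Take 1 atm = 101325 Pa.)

seawater: 1020 kg/m³ × 9.8 m/s² × 2240 m = 2.239×10^7 Pa = 221.0 atm
shale: 2460 kg/m³ × 9.8 m/s² × 3270 m = 7.883×10^7 Pa = 778.0 atm
granodiorite: 2670 kg/m³ × 9.8 m/s² × 11650 m = 3.048×10^8 Pa = 3008 atm
Total = 221.0 + 778.0 + 3008 = 4007.5 atm

4010 atm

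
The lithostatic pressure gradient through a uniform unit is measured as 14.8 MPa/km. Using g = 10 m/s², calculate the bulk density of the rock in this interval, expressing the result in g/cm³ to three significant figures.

1.48 g/cm³

ρ = (dP/dz)/g = 14.8 MPa/km / 10 m/s² = 14800 Pa/m / 10 m/s² = 1480.0 kg/m³
= 1.480 g/cm³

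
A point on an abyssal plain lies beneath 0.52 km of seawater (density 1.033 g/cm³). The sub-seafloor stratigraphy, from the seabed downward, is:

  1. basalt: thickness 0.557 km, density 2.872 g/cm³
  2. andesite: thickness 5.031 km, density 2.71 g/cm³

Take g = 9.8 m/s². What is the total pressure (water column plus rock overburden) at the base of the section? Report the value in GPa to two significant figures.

seawater: 1033 kg/m³ × 9.8 m/s² × 520 m = 5.264×10^6 Pa = 5.264×10^-3 GPa
basalt: 2872 kg/m³ × 9.8 m/s² × 557 m = 1.568×10^7 Pa = 0.01568 GPa
andesite: 2710 kg/m³ × 9.8 m/s² × 5031 m = 1.336×10^8 Pa = 0.1336 GPa
Total = 5.264×10^-3 + 0.01568 + 0.1336 = 0.15455 GPa

0.15 GPa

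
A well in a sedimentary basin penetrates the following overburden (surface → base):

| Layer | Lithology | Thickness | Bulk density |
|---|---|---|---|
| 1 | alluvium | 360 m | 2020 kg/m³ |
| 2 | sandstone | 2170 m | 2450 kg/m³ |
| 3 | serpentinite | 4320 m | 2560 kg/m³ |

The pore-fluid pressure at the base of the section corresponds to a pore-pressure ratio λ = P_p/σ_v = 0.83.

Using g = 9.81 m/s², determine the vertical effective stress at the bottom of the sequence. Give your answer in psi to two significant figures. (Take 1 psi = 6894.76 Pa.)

Overburden (lithostatic) stress σ_v:
alluvium: 2020 kg/m³ × 9.81 m/s² × 360 m = 7.134×10^6 Pa = 7.134 MPa
sandstone: 2450 kg/m³ × 9.81 m/s² × 2170 m = 5.215×10^7 Pa = 52.15 MPa
serpentinite: 2560 kg/m³ × 9.81 m/s² × 4320 m = 1.085×10^8 Pa = 108.5 MPa
Total = 7.134 + 52.15 + 108.5 = 167.78 MPa
Pore pressure P_p = λ·σ_v = 0.83 × 167.8 MPa = 139.3 MPa
Effective stress σ' = σ_v − P_p = 167.8 − 139.3 = 28.523 MPa = 4136.8 psi

4100 psi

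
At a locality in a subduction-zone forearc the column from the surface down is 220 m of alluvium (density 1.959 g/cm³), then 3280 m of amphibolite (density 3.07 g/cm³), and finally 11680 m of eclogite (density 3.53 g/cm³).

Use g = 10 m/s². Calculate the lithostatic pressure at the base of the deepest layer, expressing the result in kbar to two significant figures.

alluvium: 1959 kg/m³ × 10 m/s² × 220 m = 4.310×10^6 Pa = 0.04310 kbar
amphibolite: 3070 kg/m³ × 10 m/s² × 3280 m = 1.007×10^8 Pa = 1.007 kbar
eclogite: 3530 kg/m³ × 10 m/s² × 11680 m = 4.123×10^8 Pa = 4.123 kbar
Total = 0.04310 + 1.007 + 4.123 = 5.1731 kbar

5.2 kbar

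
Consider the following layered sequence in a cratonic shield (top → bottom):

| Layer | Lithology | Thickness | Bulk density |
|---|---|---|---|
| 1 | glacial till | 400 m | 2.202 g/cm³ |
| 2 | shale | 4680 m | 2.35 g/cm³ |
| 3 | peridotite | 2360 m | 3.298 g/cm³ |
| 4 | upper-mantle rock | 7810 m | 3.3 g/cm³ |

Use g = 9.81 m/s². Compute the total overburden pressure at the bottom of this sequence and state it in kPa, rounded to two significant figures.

glacial till: 2202 kg/m³ × 9.81 m/s² × 400 m = 8.641×10^6 Pa = 8641 kPa
shale: 2350 kg/m³ × 9.81 m/s² × 4680 m = 1.079×10^8 Pa = 1.079×10^5 kPa
peridotite: 3298 kg/m³ × 9.81 m/s² × 2360 m = 7.635×10^7 Pa = 76354 kPa
upper-mantle rock: 3300 kg/m³ × 9.81 m/s² × 7810 m = 2.528×10^8 Pa = 2.528×10^5 kPa
Total = 8641 + 1.079×10^5 + 76354 + 2.528×10^5 = 4.4572×10^5 kPa

450000 kPa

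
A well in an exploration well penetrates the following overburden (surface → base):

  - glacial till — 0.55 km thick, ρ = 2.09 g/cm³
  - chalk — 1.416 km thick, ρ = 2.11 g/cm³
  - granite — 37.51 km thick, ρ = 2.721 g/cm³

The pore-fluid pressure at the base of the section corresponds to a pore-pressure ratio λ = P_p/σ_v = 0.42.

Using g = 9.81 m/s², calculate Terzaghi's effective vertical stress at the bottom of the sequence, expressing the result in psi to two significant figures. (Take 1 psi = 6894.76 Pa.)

88000 psi

Overburden (lithostatic) stress σ_v:
glacial till: 2090 kg/m³ × 9.81 m/s² × 550 m = 1.128×10^7 Pa = 11.28 MPa
chalk: 2110 kg/m³ × 9.81 m/s² × 1416 m = 2.931×10^7 Pa = 29.31 MPa
granite: 2721 kg/m³ × 9.81 m/s² × 37510 m = 1.001×10^9 Pa = 1001 MPa
Total = 11.28 + 29.31 + 1001 = 1041.8 MPa
Pore pressure P_p = λ·σ_v = 0.42 × 1042 MPa = 437.6 MPa
Effective stress σ' = σ_v − P_p = 1042 − 437.6 = 604.27 MPa = 87642 psi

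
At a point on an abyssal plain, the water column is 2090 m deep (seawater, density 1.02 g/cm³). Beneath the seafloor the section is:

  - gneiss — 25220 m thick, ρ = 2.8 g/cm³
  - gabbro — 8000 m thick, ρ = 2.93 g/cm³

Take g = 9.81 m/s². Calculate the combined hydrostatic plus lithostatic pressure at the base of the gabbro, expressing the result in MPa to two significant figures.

940 MPa

seawater: 1020 kg/m³ × 9.81 m/s² × 2090 m = 2.091×10^7 Pa = 20.91 MPa
gneiss: 2800 kg/m³ × 9.81 m/s² × 25220 m = 6.927×10^8 Pa = 692.7 MPa
gabbro: 2930 kg/m³ × 9.81 m/s² × 8000 m = 2.299×10^8 Pa = 229.9 MPa
Total = 20.91 + 692.7 + 229.9 = 943.60 MPa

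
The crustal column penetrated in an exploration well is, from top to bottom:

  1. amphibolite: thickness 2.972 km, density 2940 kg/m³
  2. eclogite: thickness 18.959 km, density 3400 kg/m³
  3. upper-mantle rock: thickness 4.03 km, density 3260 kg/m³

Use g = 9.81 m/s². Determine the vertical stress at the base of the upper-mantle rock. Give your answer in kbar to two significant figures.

amphibolite: 2940 kg/m³ × 9.81 m/s² × 2972 m = 8.572×10^7 Pa = 0.8572 kbar
eclogite: 3400 kg/m³ × 9.81 m/s² × 18959 m = 6.324×10^8 Pa = 6.324 kbar
upper-mantle rock: 3260 kg/m³ × 9.81 m/s² × 4030 m = 1.289×10^8 Pa = 1.289 kbar
Total = 0.8572 + 6.324 + 1.289 = 8.4696 kbar

8.5 kbar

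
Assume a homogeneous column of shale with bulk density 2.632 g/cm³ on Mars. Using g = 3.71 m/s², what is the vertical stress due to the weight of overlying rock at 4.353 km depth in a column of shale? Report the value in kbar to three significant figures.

0.425 kbar

shale: 2632 kg/m³ × 3.71 m/s² × 4353 m = 4.251×10^7 Pa = 0.4251 kbar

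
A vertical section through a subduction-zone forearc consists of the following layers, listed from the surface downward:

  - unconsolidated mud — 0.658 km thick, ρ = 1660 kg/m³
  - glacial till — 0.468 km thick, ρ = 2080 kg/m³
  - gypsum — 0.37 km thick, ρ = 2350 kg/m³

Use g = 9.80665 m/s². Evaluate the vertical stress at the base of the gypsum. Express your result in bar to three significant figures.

unconsolidated mud: 1660 kg/m³ × 9.80665 m/s² × 658 m = 1.071×10^7 Pa = 107.1 bar
glacial till: 2080 kg/m³ × 9.80665 m/s² × 468 m = 9.546×10^6 Pa = 95.46 bar
gypsum: 2350 kg/m³ × 9.80665 m/s² × 370 m = 8.527×10^6 Pa = 85.27 bar
Total = 107.1 + 95.46 + 85.27 = 287.85 bar

288 bar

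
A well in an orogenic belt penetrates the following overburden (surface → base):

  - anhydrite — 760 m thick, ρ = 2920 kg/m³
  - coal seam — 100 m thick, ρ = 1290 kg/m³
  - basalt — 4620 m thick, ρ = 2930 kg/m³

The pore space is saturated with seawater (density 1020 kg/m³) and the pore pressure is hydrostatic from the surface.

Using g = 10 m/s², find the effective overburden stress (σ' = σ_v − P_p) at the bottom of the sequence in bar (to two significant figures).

Overburden (lithostatic) stress σ_v:
anhydrite: 2920 kg/m³ × 10 m/s² × 760 m = 2.219×10^7 Pa = 22.19 MPa
coal seam: 1290 kg/m³ × 10 m/s² × 100 m = 1.290×10^6 Pa = 1.290 MPa
basalt: 2930 kg/m³ × 10 m/s² × 4620 m = 1.354×10^8 Pa = 135.4 MPa
Total = 22.19 + 1.290 + 135.4 = 158.85 MPa
Pore pressure P_p = 1020 kg/m³ × 10 m/s² × 5480 m = 5.590×10^7 Pa = 55.90 MPa
Effective stress σ' = σ_v − P_p = 158.8 − 55.90 = 102.95 MPa = 1029.5 bar

1000 bar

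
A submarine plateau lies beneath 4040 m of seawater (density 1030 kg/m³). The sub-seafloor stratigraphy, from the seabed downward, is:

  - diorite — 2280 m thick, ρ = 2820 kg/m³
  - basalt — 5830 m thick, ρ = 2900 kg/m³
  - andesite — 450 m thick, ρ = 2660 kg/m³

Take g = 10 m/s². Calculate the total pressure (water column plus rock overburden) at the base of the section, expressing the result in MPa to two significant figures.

seawater: 1030 kg/m³ × 10 m/s² × 4040 m = 4.161×10^7 Pa = 41.61 MPa
diorite: 2820 kg/m³ × 10 m/s² × 2280 m = 6.430×10^7 Pa = 64.30 MPa
basalt: 2900 kg/m³ × 10 m/s² × 5830 m = 1.691×10^8 Pa = 169.1 MPa
andesite: 2660 kg/m³ × 10 m/s² × 450 m = 1.197×10^7 Pa = 11.97 MPa
Total = 41.61 + 64.30 + 169.1 + 11.97 = 286.95 MPa

290 MPa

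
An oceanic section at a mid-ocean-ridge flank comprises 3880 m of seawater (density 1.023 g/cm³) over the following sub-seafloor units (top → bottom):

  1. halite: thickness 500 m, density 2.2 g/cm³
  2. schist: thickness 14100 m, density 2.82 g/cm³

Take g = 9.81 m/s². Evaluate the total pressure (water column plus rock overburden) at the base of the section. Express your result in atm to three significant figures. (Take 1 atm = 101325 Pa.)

seawater: 1023 kg/m³ × 9.81 m/s² × 3880 m = 3.894×10^7 Pa = 384.3 atm
halite: 2200 kg/m³ × 9.81 m/s² × 500 m = 1.079×10^7 Pa = 106.5 atm
schist: 2820 kg/m³ × 9.81 m/s² × 14100 m = 3.901×10^8 Pa = 3850 atm
Total = 384.3 + 106.5 + 3850 = 4340.4 atm

4340 atm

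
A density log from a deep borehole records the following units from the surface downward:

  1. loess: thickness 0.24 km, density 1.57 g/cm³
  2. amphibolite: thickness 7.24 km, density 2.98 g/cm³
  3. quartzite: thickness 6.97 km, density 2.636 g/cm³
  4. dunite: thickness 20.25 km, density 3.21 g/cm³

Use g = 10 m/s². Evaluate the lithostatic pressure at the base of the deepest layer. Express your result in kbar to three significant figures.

loess: 1570 kg/m³ × 10 m/s² × 240 m = 3.768×10^6 Pa = 0.03768 kbar
amphibolite: 2980 kg/m³ × 10 m/s² × 7240 m = 2.158×10^8 Pa = 2.158 kbar
quartzite: 2636 kg/m³ × 10 m/s² × 6970 m = 1.837×10^8 Pa = 1.837 kbar
dunite: 3210 kg/m³ × 10 m/s² × 20250 m = 6.500×10^8 Pa = 6.500 kbar
Total = 0.03768 + 2.158 + 1.837 + 6.500 = 10.533 kbar

10.5 kbar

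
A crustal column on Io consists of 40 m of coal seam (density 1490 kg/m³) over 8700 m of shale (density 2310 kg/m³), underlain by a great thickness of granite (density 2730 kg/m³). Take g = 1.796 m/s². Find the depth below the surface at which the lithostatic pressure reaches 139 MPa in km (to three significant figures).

Pressure at base of upper layers: 1490×1.796×40 + 2310×1.796×8700 = 3.620×10^7 Pa = 36.20 MPa
Remaining pressure to be supplied by granite: 1.390×10^8 − 3.620×10^7 = 1.028×10^8 Pa
Additional depth in granite = 1.028×10^8 Pa / (2730 kg/m³ × 1.796 m/s²) = 20966 m
Total depth = 8740 m + 20966 m = 29706 m
= 29.706 km

29.7 km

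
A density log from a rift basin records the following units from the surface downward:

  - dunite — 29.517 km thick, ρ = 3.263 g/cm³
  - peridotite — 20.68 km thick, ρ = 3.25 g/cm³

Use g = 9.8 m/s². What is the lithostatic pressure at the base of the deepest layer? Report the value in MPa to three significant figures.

1600 MPa

dunite: 3263 kg/m³ × 9.8 m/s² × 29517 m = 9.439×10^8 Pa = 943.9 MPa
peridotite: 3250 kg/m³ × 9.8 m/s² × 20680 m = 6.587×10^8 Pa = 658.7 MPa
Total = 943.9 + 658.7 = 1602.5 MPa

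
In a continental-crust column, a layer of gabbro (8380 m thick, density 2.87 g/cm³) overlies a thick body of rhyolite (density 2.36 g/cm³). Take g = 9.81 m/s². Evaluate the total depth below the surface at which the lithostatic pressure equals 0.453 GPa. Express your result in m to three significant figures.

Pressure at base of upper layers: 2870×9.81×8380 = 2.359×10^8 Pa = 0.2359 GPa
Remaining pressure to be supplied by rhyolite: 4.530×10^8 − 2.359×10^8 = 2.171×10^8 Pa
Additional depth in rhyolite = 2.171×10^8 Pa / (2360 kg/m³ × 9.81 m/s²) = 9375.8 m
Total depth = 8380 m + 9375.8 m = 17756 m

17800 m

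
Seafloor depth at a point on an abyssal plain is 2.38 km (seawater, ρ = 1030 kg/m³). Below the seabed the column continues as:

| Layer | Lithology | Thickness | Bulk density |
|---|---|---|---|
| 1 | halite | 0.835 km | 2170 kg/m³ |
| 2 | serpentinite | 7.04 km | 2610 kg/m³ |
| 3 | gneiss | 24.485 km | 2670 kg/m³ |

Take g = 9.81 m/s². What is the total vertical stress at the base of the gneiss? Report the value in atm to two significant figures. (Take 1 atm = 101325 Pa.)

8500 atm

seawater: 1030 kg/m³ × 9.81 m/s² × 2380 m = 2.405×10^7 Pa = 237.3 atm
halite: 2170 kg/m³ × 9.81 m/s² × 835 m = 1.778×10^7 Pa = 175.4 atm
serpentinite: 2610 kg/m³ × 9.81 m/s² × 7040 m = 1.803×10^8 Pa = 1779 atm
gneiss: 2670 kg/m³ × 9.81 m/s² × 24485 m = 6.413×10^8 Pa = 6329 atm
Total = 237.3 + 175.4 + 1779 + 6329 = 8521.1 atm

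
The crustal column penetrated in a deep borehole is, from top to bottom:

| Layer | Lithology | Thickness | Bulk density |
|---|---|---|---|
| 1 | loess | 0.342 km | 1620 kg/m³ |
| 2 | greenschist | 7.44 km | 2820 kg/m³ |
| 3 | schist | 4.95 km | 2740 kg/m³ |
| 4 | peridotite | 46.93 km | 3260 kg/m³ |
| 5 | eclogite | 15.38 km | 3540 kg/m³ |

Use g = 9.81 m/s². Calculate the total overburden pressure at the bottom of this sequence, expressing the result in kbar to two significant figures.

24 kbar

loess: 1620 kg/m³ × 9.81 m/s² × 342 m = 5.435×10^6 Pa = 0.05435 kbar
greenschist: 2820 kg/m³ × 9.81 m/s² × 7440 m = 2.058×10^8 Pa = 2.058 kbar
schist: 2740 kg/m³ × 9.81 m/s² × 4950 m = 1.331×10^8 Pa = 1.331 kbar
peridotite: 3260 kg/m³ × 9.81 m/s² × 46930 m = 1.501×10^9 Pa = 15.01 kbar
eclogite: 3540 kg/m³ × 9.81 m/s² × 15380 m = 5.341×10^8 Pa = 5.341 kbar
Total = 0.05435 + 2.058 + 1.331 + 15.01 + 5.341 = 23.793 kbar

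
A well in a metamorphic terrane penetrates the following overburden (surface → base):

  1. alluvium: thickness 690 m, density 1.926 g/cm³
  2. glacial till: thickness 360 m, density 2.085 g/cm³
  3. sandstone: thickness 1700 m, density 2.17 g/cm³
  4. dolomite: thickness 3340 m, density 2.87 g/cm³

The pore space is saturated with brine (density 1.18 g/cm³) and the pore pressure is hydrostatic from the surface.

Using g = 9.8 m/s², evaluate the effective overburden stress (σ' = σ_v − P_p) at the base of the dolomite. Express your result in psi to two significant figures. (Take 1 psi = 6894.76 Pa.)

12000 psi

Overburden (lithostatic) stress σ_v:
alluvium: 1926 kg/m³ × 9.8 m/s² × 690 m = 1.302×10^7 Pa = 13.02 MPa
glacial till: 2085 kg/m³ × 9.8 m/s² × 360 m = 7.356×10^6 Pa = 7.356 MPa
sandstone: 2170 kg/m³ × 9.8 m/s² × 1700 m = 3.615×10^7 Pa = 36.15 MPa
dolomite: 2870 kg/m³ × 9.8 m/s² × 3340 m = 9.394×10^7 Pa = 93.94 MPa
Total = 13.02 + 7.356 + 36.15 + 93.94 = 150.47 MPa
Pore pressure P_p = 1180 kg/m³ × 9.8 m/s² × 6090 m = 7.042×10^7 Pa = 70.42 MPa
Effective stress σ' = σ_v − P_p = 150.5 − 70.42 = 80.048 MPa = 11610 psi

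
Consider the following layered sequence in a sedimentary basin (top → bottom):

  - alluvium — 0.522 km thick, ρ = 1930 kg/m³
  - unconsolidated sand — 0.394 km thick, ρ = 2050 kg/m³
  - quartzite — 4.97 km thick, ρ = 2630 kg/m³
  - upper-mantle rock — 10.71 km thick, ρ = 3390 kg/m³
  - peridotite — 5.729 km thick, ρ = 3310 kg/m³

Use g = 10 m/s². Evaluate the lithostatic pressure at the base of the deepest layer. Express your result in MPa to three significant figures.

alluvium: 1930 kg/m³ × 10 m/s² × 522 m = 1.007×10^7 Pa = 10.07 MPa
unconsolidated sand: 2050 kg/m³ × 10 m/s² × 394 m = 8.077×10^6 Pa = 8.077 MPa
quartzite: 2630 kg/m³ × 10 m/s² × 4970 m = 1.307×10^8 Pa = 130.7 MPa
upper-mantle rock: 3390 kg/m³ × 10 m/s² × 10710 m = 3.631×10^8 Pa = 363.1 MPa
peridotite: 3310 kg/m³ × 10 m/s² × 5729 m = 1.896×10^8 Pa = 189.6 MPa
Total = 10.07 + 8.077 + 130.7 + 363.1 + 189.6 = 701.56 MPa

702 MPa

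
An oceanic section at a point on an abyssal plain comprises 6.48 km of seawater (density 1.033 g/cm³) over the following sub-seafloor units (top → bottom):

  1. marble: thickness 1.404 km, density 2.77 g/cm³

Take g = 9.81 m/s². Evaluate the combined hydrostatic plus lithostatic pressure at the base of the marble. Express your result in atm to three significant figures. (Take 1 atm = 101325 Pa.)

seawater: 1033 kg/m³ × 9.81 m/s² × 6480 m = 6.567×10^7 Pa = 648.1 atm
marble: 2770 kg/m³ × 9.81 m/s² × 1404 m = 3.815×10^7 Pa = 376.5 atm
Total = 648.1 + 376.5 = 1024.6 atm

1020 atm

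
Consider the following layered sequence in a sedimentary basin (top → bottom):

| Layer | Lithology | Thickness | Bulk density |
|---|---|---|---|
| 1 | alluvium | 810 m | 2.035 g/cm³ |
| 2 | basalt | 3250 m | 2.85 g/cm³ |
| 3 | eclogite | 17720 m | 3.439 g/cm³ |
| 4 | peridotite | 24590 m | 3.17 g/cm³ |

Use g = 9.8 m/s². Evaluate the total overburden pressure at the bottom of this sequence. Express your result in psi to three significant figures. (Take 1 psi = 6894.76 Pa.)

alluvium: 2035 kg/m³ × 9.8 m/s² × 810 m = 1.615×10^7 Pa = 2343 psi
basalt: 2850 kg/m³ × 9.8 m/s² × 3250 m = 9.077×10^7 Pa = 13165 psi
eclogite: 3439 kg/m³ × 9.8 m/s² × 17720 m = 5.972×10^8 Pa = 86617 psi
peridotite: 3170 kg/m³ × 9.8 m/s² × 24590 m = 7.639×10^8 Pa = 1.108×10^5 psi
Total = 2343 + 13165 + 86617 + 1.108×10^5 = 2.1292×10^5 psi

213000 psi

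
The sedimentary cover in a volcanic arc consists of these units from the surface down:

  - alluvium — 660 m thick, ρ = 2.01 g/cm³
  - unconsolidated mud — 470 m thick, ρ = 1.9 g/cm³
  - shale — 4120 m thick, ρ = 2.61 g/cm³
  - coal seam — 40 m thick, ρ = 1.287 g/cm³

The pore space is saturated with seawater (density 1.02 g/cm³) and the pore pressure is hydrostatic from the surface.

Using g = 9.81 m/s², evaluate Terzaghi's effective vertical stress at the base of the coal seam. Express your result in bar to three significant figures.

Overburden (lithostatic) stress σ_v:
alluvium: 2010 kg/m³ × 9.81 m/s² × 660 m = 1.301×10^7 Pa = 13.01 MPa
unconsolidated mud: 1900 kg/m³ × 9.81 m/s² × 470 m = 8.760×10^6 Pa = 8.760 MPa
shale: 2610 kg/m³ × 9.81 m/s² × 4120 m = 1.055×10^8 Pa = 105.5 MPa
coal seam: 1287 kg/m³ × 9.81 m/s² × 40 m = 5.050×10^5 Pa = 0.5050 MPa
Total = 13.01 + 8.760 + 105.5 + 0.5050 = 127.77 MPa
Pore pressure P_p = 1020 kg/m³ × 9.81 m/s² × 5290 m = 5.293×10^7 Pa = 52.93 MPa
Effective stress σ' = σ_v − P_p = 127.8 − 52.93 = 74.835 MPa = 748.35 bar

748 bar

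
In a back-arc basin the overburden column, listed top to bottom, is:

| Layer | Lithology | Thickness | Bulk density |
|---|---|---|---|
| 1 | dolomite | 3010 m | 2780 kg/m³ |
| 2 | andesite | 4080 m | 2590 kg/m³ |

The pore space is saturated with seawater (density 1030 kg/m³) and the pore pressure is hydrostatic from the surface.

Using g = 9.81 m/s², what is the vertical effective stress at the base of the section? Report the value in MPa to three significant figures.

114 MPa

Overburden (lithostatic) stress σ_v:
dolomite: 2780 kg/m³ × 9.81 m/s² × 3010 m = 8.209×10^7 Pa = 82.09 MPa
andesite: 2590 kg/m³ × 9.81 m/s² × 4080 m = 1.037×10^8 Pa = 103.7 MPa
Total = 82.09 + 103.7 = 185.75 MPa
Pore pressure P_p = 1030 kg/m³ × 9.81 m/s² × 7090 m = 7.164×10^7 Pa = 71.64 MPa
Effective stress σ' = σ_v − P_p = 185.8 − 71.64 = 114.11 MPa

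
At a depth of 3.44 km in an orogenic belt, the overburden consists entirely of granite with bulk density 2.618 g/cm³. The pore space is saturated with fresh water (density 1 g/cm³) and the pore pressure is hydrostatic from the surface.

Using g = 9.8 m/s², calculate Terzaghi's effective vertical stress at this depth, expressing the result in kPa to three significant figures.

Overburden (lithostatic) stress σ_v:
granite: 2618 kg/m³ × 9.8 m/s² × 3440 m = 8.826×10^7 Pa = 88.26 MPa
Pore pressure P_p = 1000 kg/m³ × 9.8 m/s² × 3440 m = 3.371×10^7 Pa = 33.71 MPa
Effective stress σ' = σ_v − P_p = 88.26 − 33.71 = 54.546 MPa = 54546 kPa

54500 kPa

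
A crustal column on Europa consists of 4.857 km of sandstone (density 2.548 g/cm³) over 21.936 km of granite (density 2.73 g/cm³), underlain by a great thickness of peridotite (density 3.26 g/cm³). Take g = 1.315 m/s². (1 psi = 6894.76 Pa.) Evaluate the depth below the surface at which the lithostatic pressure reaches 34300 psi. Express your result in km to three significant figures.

59.8 km

Pressure at base of upper layers: 2548×1.315×4857 + 2730×1.315×21936 = 9.502×10^7 Pa = 13782 psi
Remaining pressure to be supplied by peridotite: 2.365×10^8 − 9.502×10^7 = 1.415×10^8 Pa
Additional depth in peridotite = 1.415×10^8 Pa / (3260 kg/m³ × 1.315 m/s²) = 33000 m
Total depth = 26793 m + 33000 m = 59793 m
= 59.793 km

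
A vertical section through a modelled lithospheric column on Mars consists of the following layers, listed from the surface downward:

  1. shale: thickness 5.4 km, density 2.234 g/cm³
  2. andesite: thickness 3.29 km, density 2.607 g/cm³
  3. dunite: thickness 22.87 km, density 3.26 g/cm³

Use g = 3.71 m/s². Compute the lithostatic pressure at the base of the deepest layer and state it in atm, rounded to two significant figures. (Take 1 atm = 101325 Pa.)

3500 atm

shale: 2234 kg/m³ × 3.71 m/s² × 5400 m = 4.476×10^7 Pa = 441.7 atm
andesite: 2607 kg/m³ × 3.71 m/s² × 3290 m = 3.182×10^7 Pa = 314.0 atm
dunite: 3260 kg/m³ × 3.71 m/s² × 22870 m = 2.766×10^8 Pa = 2730 atm
Total = 441.7 + 314.0 + 2730 = 3485.6 atm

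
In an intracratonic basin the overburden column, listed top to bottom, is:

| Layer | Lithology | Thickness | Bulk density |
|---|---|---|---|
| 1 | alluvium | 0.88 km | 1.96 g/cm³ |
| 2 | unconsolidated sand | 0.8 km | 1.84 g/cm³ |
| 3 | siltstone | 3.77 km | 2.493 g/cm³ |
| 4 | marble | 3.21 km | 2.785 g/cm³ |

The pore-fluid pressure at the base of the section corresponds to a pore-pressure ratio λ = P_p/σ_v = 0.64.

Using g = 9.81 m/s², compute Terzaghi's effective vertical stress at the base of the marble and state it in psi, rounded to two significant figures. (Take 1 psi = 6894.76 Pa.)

11000 psi

Overburden (lithostatic) stress σ_v:
alluvium: 1960 kg/m³ × 9.81 m/s² × 880 m = 1.692×10^7 Pa = 16.92 MPa
unconsolidated sand: 1840 kg/m³ × 9.81 m/s² × 800 m = 1.444×10^7 Pa = 14.44 MPa
siltstone: 2493 kg/m³ × 9.81 m/s² × 3770 m = 9.220×10^7 Pa = 92.20 MPa
marble: 2785 kg/m³ × 9.81 m/s² × 3210 m = 8.770×10^7 Pa = 87.70 MPa
Total = 16.92 + 14.44 + 92.20 + 87.70 = 211.26 MPa
Pore pressure P_p = λ·σ_v = 0.64 × 211.3 MPa = 135.2 MPa
Effective stress σ' = σ_v − P_p = 211.3 − 135.2 = 76.054 MPa = 11031 psi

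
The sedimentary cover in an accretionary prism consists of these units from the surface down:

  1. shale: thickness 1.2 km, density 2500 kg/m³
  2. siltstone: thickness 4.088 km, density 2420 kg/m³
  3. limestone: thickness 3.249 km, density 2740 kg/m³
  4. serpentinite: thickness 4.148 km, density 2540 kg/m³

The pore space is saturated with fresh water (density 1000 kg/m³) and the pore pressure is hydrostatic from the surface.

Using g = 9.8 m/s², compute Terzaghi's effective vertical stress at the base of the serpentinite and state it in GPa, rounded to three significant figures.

0.193 GPa

Overburden (lithostatic) stress σ_v:
shale: 2500 kg/m³ × 9.8 m/s² × 1200 m = 2.940×10^7 Pa = 29.40 MPa
siltstone: 2420 kg/m³ × 9.8 m/s² × 4088 m = 9.695×10^7 Pa = 96.95 MPa
limestone: 2740 kg/m³ × 9.8 m/s² × 3249 m = 8.724×10^7 Pa = 87.24 MPa
serpentinite: 2540 kg/m³ × 9.8 m/s² × 4148 m = 1.033×10^8 Pa = 103.3 MPa
Total = 29.40 + 96.95 + 87.24 + 103.3 = 316.85 MPa
Pore pressure P_p = 1000 kg/m³ × 9.8 m/s² × 12685 m = 1.243×10^8 Pa = 124.3 MPa
Effective stress σ' = σ_v − P_p = 316.8 − 124.3 = 192.53 MPa = 0.19253 GPa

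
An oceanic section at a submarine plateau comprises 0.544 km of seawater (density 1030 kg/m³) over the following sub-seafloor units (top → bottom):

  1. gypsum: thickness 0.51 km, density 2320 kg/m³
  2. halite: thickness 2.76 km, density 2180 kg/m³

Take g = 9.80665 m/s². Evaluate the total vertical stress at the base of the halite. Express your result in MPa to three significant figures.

seawater: 1030 kg/m³ × 9.80665 m/s² × 544 m = 5.495×10^6 Pa = 5.495 MPa
gypsum: 2320 kg/m³ × 9.80665 m/s² × 510 m = 1.160×10^7 Pa = 11.60 MPa
halite: 2180 kg/m³ × 9.80665 m/s² × 2760 m = 5.900×10^7 Pa = 59.00 MPa
Total = 5.495 + 11.60 + 59.00 = 76.103 MPa

76.1 MPa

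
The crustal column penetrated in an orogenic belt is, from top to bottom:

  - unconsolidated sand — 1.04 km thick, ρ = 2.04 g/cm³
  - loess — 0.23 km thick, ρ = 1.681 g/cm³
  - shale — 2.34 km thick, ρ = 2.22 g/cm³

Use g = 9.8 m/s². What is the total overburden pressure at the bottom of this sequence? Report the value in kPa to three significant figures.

unconsolidated sand: 2040 kg/m³ × 9.8 m/s² × 1040 m = 2.079×10^7 Pa = 20792 kPa
loess: 1681 kg/m³ × 9.8 m/s² × 230 m = 3.789×10^6 Pa = 3789 kPa
shale: 2220 kg/m³ × 9.8 m/s² × 2340 m = 5.091×10^7 Pa = 50909 kPa
Total = 20792 + 3789 + 50909 = 75490 kPa

75500 kPa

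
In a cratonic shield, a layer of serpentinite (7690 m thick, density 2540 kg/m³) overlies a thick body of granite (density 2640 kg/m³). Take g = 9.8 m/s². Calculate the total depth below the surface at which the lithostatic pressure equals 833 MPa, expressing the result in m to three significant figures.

Pressure at base of upper layers: 2540×9.8×7690 = 1.914×10^8 Pa = 191.4 MPa
Remaining pressure to be supplied by granite: 8.330×10^8 − 1.914×10^8 = 6.416×10^8 Pa
Additional depth in granite = 6.416×10^8 Pa / (2640 kg/m³ × 9.8 m/s²) = 24798 m
Total depth = 7690 m + 24798 m = 32488 m

32500 m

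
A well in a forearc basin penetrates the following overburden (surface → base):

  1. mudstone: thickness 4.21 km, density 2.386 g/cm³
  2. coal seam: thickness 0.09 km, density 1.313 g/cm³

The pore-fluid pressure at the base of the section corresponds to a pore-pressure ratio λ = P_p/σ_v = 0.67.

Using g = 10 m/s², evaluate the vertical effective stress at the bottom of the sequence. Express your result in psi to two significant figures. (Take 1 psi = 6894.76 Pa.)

4900 psi

Overburden (lithostatic) stress σ_v:
mudstone: 2386 kg/m³ × 10 m/s² × 4210 m = 1.005×10^8 Pa = 100.5 MPa
coal seam: 1313 kg/m³ × 10 m/s² × 90 m = 1.182×10^6 Pa = 1.182 MPa
Total = 100.5 + 1.182 = 101.63 MPa
Pore pressure P_p = λ·σ_v = 0.67 × 101.6 MPa = 68.09 MPa
Effective stress σ' = σ_v − P_p = 101.6 − 68.09 = 33.539 MPa = 4864.4 psi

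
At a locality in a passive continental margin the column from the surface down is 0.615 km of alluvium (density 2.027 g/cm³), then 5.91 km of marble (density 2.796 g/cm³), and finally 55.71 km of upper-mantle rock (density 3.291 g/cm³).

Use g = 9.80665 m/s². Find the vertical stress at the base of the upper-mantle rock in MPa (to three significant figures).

1970 MPa

alluvium: 2027 kg/m³ × 9.80665 m/s² × 615 m = 1.223×10^7 Pa = 12.23 MPa
marble: 2796 kg/m³ × 9.80665 m/s² × 5910 m = 1.620×10^8 Pa = 162.0 MPa
upper-mantle rock: 3291 kg/m³ × 9.80665 m/s² × 55710 m = 1.798×10^9 Pa = 1798 MPa
Total = 12.23 + 162.0 + 1798 = 1972.2 MPa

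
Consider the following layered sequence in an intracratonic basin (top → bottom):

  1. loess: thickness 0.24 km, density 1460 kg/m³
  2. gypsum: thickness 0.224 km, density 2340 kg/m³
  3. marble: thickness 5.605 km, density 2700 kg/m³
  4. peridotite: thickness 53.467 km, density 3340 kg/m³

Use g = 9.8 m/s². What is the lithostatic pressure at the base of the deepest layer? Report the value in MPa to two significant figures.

loess: 1460 kg/m³ × 9.8 m/s² × 240 m = 3.434×10^6 Pa = 3.434 MPa
gypsum: 2340 kg/m³ × 9.8 m/s² × 224 m = 5.137×10^6 Pa = 5.137 MPa
marble: 2700 kg/m³ × 9.8 m/s² × 5605 m = 1.483×10^8 Pa = 148.3 MPa
peridotite: 3340 kg/m³ × 9.8 m/s² × 53467 m = 1.750×10^9 Pa = 1750 MPa
Total = 3.434 + 5.137 + 148.3 + 1750 = 1907.0 MPa

1900 MPa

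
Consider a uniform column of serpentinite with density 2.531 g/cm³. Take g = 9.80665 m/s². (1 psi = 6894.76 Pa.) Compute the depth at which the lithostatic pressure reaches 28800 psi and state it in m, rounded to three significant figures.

8000 m

h = P/(ρg) = 28800 psi / (2531 kg/m³ × 9.80665 m/s²) = 1.986×10^8 Pa / 24821 Pa/m = 8000.2 m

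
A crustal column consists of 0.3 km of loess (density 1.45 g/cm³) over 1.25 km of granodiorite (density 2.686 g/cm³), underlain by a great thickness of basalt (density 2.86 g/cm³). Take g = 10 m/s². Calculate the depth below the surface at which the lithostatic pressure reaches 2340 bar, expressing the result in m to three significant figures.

8410 m

Pressure at base of upper layers: 1450×10×300 + 2686×10×1250 = 3.792×10^7 Pa = 379.2 bar
Remaining pressure to be supplied by basalt: 2.340×10^8 − 3.792×10^7 = 1.961×10^8 Pa
Additional depth in basalt = 1.961×10^8 Pa / (2860 kg/m³ × 10 m/s²) = 6855.8 m
Total depth = 1550 m + 6855.8 m = 8405.8 m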